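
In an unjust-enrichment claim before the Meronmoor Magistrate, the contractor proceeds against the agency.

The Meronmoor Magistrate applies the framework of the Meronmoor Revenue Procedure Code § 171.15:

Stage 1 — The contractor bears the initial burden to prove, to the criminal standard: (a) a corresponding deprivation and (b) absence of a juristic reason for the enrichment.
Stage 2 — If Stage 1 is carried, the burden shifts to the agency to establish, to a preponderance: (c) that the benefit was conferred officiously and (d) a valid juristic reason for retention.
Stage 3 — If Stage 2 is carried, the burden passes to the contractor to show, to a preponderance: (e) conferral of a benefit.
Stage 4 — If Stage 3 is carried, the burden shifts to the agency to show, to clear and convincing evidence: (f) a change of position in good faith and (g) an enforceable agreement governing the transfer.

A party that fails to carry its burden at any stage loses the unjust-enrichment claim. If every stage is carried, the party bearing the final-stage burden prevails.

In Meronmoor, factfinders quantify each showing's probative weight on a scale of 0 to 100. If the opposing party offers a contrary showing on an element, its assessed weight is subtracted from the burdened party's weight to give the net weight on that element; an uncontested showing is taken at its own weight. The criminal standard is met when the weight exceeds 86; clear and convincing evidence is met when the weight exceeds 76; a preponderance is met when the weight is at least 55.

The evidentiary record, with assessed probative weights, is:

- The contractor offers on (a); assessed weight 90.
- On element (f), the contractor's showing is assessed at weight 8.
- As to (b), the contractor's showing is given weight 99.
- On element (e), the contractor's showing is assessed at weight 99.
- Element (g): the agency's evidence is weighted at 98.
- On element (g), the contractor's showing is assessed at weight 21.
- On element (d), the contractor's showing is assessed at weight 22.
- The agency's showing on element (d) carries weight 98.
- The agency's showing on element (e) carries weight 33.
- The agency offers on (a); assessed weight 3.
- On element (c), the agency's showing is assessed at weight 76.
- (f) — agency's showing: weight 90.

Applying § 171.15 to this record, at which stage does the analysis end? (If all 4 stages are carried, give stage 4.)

At Stage 1 the contractor must meet the criminal standard (weight exceeds 86): on (a) the weight is 90 less the opposing 3 gives net 87, which does exceed 86, so (a) meets the standard; on (b) the weight is 99, which does exceed 86, so (b) meets the standard.
  All elements met. The burden passes to the agency.
At Stage 2 the agency must meet a preponderance (weight is at least 55): on (c) the weight is 76, which does reach 55, so (c) meets the standard; on (d) the weight is 98 less the opposing 22 gives net 76, which does reach 55, so (d) meets the standard.
  Stage 2 is satisfied; the onus moves to the contractor.
At Stage 3 the contractor must meet a preponderance (weight is at least 55): on (e) the weight is 99 less the opposing 33 gives net 66, ≥ 55, so (e) meets the standard.
  Stage 3 is satisfied; the onus moves to the agency.
At Stage 4 the agency must meet clear and convincing evidence (weight exceeds 76): on (f) the weight is 90 less the opposing 8 gives net 82, which does exceed 76, so (f) meets the standard; on (g) the weight is 98 less the opposing 21 gives net 77, which does exceed 76, so (g) meets the standard.
  The agency carries the last stage.
Every stage carried; the agency prevails.

stage 4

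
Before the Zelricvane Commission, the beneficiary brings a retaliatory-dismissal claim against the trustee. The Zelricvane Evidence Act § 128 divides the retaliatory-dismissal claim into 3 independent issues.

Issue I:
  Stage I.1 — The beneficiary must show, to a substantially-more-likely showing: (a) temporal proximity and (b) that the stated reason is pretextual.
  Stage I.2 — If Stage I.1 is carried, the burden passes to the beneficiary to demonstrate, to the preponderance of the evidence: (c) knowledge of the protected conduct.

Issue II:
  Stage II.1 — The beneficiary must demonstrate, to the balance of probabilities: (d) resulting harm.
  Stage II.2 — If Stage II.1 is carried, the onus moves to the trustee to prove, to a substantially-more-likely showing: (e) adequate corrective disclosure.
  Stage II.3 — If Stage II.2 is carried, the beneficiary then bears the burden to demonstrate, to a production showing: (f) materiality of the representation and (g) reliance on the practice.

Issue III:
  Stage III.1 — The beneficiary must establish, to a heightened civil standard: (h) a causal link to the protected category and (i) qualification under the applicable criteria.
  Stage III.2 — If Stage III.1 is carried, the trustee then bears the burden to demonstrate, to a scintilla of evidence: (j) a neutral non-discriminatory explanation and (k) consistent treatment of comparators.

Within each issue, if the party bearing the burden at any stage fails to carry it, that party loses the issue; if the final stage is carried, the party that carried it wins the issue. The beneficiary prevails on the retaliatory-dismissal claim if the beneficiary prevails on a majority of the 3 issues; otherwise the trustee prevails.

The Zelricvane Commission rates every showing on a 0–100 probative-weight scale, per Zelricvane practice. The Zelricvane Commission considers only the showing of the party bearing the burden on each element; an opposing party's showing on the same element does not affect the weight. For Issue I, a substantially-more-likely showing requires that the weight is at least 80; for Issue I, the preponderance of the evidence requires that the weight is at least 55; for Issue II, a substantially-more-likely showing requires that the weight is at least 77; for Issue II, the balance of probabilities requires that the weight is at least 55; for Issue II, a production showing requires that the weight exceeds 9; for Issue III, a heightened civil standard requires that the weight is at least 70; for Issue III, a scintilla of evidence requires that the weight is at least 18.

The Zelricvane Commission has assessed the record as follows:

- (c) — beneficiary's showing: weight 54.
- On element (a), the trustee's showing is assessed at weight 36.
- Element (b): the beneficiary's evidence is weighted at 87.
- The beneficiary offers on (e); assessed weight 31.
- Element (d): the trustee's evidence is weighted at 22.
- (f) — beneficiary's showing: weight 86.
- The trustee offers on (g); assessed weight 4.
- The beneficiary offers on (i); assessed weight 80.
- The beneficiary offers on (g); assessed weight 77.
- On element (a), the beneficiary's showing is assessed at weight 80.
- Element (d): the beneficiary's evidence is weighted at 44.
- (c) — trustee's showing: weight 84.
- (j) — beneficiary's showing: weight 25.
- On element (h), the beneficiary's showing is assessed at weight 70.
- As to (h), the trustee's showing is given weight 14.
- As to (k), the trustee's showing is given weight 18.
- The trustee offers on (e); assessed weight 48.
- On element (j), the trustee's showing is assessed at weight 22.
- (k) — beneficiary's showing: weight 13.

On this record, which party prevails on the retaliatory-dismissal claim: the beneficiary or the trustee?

— Issue I —
At Stage I.1 the beneficiary must meet a substantially-more-likely showing (weight is at least 80): on (a) the weight is 80 (the trustee's 36 is given no effect), ≥ 80, so (a) meets the standard; on (b) the weight is 87, ≥ 80, so (b) meets the standard.
  Stage I.1 is satisfied; the beneficiary continues to bear the burden.
At Stage I.2 the beneficiary must meet the preponderance of the evidence (weight is at least 55): on (c) the weight is 54 (the trustee's 84 is given no effect), which does not reach 55, so (c) does not meet the standard.
  Stage I.2 not carried; the beneficiary fails its burden.
The analysis ends at Stage I.2; the trustee prevails on this issue.
— Issue II —
Stage II.1 (beneficiary, the balance of probabilities, weight is at least 55): (d) 44 (trustee's 22 disregarded) < 55 — fails.
  Not every element is met, so the beneficiary fails to carry Stage II.1.
The analysis ends at Stage II.1; the trustee prevails on this issue.
— Issue III —
At Stage III.1 the beneficiary must meet a heightened civil standard (weight is at least 70): on (h) the weight is 70 (the trustee's 14 is given no effect), which does reach 70, so (h) meets the standard; on (i) the weight is 80, ≥ 70, so (i) meets the standard.
  Stage III.1 is satisfied; the onus moves to the trustee.
At Stage III.2 the trustee must meet a scintilla of evidence (weight is at least 18): on (j) the weight is 22 (the beneficiary's 25 is given no effect), which does reach 18, so (j) meets the standard; on (k) the weight is 18 (the beneficiary's 13 is given no effect), ≥ 18, so (k) meets the standard.
  All elements met at the final stage.
Every stage carried; the trustee prevails on this issue.
Per-issue: Issue I → trustee; Issue II → trustee; Issue III → trustee. The beneficiary must prevail on a majority of issues; overall, the trustee prevails.

trustee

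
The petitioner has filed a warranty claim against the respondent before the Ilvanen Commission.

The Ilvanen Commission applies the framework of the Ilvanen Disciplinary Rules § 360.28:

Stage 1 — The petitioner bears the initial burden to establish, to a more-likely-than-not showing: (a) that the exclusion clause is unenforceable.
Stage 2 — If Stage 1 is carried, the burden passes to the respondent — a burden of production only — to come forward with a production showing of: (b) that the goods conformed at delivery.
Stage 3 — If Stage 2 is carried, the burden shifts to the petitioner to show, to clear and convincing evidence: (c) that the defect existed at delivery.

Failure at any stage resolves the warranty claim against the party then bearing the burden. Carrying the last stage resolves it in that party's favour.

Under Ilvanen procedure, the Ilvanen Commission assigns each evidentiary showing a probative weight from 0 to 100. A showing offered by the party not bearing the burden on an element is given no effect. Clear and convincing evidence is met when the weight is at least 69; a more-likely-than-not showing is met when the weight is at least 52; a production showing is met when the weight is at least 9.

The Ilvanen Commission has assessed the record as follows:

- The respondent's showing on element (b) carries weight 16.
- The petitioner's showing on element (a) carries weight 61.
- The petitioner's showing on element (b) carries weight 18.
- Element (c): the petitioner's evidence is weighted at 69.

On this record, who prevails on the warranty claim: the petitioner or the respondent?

petitioner

At Stage 1 the petitioner must meet a more-likely-than-not showing (weight is at least 52): on (a) the weight is 61, which does reach 52, so (a) meets the standard.
  Stage 1 is satisfied; the onus moves to the respondent.
At Stage 2 the respondent must meet a production showing (weight is at least 9): on (b) the weight is 16 (the petitioner's 18 is given no effect), which does reach 9, so (b) meets the standard.
  All elements met. The burden passes to the petitioner.
At Stage 3 the petitioner must meet clear and convincing evidence (weight is at least 69): on (c) the weight is 69, ≥ 69, so (c) meets the standard.
  Stage 3 carried; the final stage is satisfied.
All stages carried — the petitioner prevails.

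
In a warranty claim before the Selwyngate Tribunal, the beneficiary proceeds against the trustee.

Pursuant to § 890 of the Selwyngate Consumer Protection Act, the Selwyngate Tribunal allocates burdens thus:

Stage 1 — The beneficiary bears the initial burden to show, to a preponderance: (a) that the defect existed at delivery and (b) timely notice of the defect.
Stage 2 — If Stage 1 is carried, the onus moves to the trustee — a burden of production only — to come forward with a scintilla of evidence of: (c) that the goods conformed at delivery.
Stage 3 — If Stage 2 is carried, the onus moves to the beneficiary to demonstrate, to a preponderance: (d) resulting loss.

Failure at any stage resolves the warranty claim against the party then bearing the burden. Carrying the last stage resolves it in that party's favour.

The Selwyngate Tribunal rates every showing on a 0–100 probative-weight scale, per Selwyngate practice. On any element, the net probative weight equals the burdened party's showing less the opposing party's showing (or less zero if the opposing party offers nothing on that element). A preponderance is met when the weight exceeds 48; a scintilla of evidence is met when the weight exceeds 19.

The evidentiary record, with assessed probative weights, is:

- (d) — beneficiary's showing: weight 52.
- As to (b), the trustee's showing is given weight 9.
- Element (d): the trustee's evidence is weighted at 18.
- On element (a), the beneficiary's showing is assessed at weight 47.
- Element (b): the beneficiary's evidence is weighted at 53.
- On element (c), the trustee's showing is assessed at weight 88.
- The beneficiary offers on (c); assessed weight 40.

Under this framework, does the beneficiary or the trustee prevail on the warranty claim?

At Stage 1 the beneficiary must meet a preponderance (weight exceeds 48): on (a) the weight is 47, ≤ 48, so (a) does not meet the standard; on (b) the weight is 53 less the opposing 9 gives net 44, which does not exceed 48, so (b) does not meet the standard.
  Stage 1 not carried; the beneficiary fails its burden.
The trustee prevails.

trustee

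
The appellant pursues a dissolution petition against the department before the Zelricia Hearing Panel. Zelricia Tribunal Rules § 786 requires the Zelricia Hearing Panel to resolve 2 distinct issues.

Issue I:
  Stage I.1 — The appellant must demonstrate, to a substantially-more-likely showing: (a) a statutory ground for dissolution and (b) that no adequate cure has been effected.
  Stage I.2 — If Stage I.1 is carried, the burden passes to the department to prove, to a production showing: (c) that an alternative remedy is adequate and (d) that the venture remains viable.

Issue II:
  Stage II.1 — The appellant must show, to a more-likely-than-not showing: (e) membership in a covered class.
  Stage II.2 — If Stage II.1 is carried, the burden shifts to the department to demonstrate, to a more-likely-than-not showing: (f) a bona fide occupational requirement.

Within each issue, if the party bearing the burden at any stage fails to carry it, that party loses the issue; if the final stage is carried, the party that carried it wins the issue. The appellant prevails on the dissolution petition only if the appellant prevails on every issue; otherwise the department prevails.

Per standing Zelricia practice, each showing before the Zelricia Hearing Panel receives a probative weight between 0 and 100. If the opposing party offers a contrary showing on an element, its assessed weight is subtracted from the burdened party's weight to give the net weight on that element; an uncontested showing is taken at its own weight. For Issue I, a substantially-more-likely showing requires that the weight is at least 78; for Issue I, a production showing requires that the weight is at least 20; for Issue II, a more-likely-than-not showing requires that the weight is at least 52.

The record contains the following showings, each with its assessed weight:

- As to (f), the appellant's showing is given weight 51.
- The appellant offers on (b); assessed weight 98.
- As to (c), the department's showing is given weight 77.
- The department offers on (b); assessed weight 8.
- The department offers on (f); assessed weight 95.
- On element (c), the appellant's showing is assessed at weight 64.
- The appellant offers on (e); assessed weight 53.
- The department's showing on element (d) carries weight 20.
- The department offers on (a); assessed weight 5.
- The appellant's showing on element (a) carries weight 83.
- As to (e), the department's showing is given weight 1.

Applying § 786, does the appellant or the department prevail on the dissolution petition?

— Issue I —
At Stage I.1 the appellant must meet a substantially-more-likely showing (weight is at least 78): on (a) the weight is 83 less the opposing 5 gives net 78, which does reach 78, so (a) meets the standard; on (b) the weight is 98 less the opposing 8 gives net 90, which does reach 78, so (b) meets the standard.
  The appellant carries Stage I.1; the department now bears the burden.
At Stage I.2 the department must meet a production showing (weight is at least 20): on (c) the weight is 77 less the opposing 64 gives net 13, which does not reach 20, so (c) does not meet the standard; on (d) the weight is 20, which does reach 20, so (d) meets the standard.
  The department does not carry Stage I.2.
The appellant prevails on this issue.
— Issue II —
Stage II.1 (appellant, a more-likely-than-not showing, weight is at least 52): (e) net 53−1=52 ≥ 52 — meets.
  Stage II.1 carried; the burden shifts to the department.
Stage II.2 (department, a more-likely-than-not showing, weight is at least 52): (f) net 95−51=44 < 52 — fails.
  Not every element is met, so the department fails to carry Stage II.2.
So the appellant prevails on this issue.
Per-issue: Issue I → appellant; Issue II → appellant. The appellant must prevail on every issue; overall, the appellant prevails.

appellant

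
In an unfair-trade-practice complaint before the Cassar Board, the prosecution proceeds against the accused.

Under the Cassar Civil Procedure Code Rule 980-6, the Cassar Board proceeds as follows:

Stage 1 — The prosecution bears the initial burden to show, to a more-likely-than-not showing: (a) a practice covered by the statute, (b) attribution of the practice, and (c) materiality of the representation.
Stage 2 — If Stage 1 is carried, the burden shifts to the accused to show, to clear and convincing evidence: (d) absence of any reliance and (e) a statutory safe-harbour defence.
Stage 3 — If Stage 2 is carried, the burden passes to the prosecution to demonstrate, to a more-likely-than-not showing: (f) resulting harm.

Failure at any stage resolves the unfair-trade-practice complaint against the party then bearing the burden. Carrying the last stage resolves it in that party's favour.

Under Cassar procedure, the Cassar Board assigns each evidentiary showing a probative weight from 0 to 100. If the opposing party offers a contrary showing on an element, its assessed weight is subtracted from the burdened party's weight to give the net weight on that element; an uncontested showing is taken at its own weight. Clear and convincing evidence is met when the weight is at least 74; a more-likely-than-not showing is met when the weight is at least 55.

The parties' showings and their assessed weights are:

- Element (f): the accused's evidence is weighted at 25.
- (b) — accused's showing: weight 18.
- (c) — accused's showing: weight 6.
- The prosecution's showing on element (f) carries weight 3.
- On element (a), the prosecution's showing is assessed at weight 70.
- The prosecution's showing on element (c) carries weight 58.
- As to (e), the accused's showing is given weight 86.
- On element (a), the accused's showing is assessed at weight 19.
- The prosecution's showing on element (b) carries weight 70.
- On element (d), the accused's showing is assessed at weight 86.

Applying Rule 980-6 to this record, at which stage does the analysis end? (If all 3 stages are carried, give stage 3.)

stage 1

At Stage 1 the prosecution must meet a more-likely-than-not showing (weight is at least 55): on (a) the weight is 70 less the opposing 19 gives net 51, < 55, so (a) does not meet the standard; on (b) the weight is 70 less the opposing 18 gives net 52, < 55, so (b) does not meet the standard; on (c) the weight is 58 less the opposing 6 gives net 52, which does not reach 55, so (c) does not meet the standard.
  Not every element is met, so the prosecution fails to carry Stage 1.
The accused prevails.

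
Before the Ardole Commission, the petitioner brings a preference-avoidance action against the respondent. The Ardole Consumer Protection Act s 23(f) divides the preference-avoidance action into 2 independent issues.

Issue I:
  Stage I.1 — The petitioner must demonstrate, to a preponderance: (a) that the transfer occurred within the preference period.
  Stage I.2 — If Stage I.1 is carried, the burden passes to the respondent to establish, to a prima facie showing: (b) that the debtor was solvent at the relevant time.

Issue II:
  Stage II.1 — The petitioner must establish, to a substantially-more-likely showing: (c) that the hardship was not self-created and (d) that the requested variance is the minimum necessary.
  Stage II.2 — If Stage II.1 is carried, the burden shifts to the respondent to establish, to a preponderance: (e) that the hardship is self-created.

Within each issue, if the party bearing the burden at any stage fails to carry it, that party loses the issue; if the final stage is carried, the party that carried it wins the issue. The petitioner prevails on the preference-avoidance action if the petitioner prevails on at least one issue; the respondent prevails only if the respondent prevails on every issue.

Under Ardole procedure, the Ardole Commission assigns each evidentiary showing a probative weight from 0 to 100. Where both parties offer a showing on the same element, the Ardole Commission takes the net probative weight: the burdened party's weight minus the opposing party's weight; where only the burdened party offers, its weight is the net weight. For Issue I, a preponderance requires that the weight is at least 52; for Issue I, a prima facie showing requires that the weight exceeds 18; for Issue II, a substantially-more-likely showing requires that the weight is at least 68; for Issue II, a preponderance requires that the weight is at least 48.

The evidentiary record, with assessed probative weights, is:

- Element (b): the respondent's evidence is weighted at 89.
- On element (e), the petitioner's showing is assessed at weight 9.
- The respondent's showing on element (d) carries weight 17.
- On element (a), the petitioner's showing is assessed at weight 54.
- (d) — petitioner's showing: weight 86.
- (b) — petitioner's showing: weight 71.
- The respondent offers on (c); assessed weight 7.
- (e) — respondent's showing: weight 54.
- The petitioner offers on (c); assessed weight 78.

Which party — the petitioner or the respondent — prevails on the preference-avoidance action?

— Issue I —
Stage I.1 — burden on petitioner; standard: a preponderance (weight is at least 52).
    (a): 54 ≥ 52 [met]
  The petitioner carries Stage I.1; the respondent now bears the burden.
Stage I.2 — burden on respondent; standard: a prima facie showing (weight exceeds 18).
    (b): 89 − 71 = 18 ≤ 18 [not met]
  The respondent does not carry Stage I.2.
So the petitioner prevails on this issue.
— Issue II —
Stage II.1 (petitioner, a substantially-more-likely showing, weight is at least 68): (c) net 78−7=71 ≥ 68 — meets; (d) net 86−17=69 ≥ 68 — meets.
  Stage II.1 is satisfied; the onus moves to the respondent.
Stage II.2 (respondent, a preponderance, weight is at least 48): (e) net 54−9=45 < 48 — fails.
  The respondent does not carry Stage II.2.
So the petitioner prevails on this issue.
Per-issue: Issue I → petitioner; Issue II → petitioner. The petitioner must prevail on at least one issue; overall, the petitioner prevails.

petitioner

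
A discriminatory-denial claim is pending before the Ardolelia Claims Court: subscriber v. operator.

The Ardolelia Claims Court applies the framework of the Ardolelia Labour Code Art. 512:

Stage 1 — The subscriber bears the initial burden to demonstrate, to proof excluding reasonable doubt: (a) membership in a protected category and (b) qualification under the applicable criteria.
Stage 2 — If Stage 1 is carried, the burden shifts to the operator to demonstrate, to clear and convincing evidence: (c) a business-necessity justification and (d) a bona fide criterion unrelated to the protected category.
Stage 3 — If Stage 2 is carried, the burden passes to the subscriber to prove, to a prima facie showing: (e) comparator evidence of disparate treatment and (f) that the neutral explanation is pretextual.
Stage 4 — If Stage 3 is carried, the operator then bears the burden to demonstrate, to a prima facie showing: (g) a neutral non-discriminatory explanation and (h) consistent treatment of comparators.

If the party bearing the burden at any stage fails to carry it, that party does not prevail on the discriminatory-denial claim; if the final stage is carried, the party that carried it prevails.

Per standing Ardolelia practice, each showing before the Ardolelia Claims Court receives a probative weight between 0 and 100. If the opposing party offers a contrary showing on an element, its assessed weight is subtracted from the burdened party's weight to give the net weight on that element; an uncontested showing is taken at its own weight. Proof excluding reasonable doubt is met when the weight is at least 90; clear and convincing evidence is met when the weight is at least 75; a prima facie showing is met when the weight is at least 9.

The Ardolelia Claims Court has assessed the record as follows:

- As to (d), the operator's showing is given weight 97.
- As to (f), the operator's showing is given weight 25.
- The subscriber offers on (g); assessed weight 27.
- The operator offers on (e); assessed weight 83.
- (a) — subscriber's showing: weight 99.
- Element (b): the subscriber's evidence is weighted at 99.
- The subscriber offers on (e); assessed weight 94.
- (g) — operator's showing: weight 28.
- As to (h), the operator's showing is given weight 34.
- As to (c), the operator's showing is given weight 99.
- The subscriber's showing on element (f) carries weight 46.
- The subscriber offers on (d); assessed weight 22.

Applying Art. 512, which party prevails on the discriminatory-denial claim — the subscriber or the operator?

Stage 1 (subscriber, proof excluding reasonable doubt, weight is at least 90): (a) 99 ≥ 90 — meets; (b) 99 ≥ 90 — meets.
  The subscriber carries Stage 1; the operator now bears the burden.
Stage 2 (operator, clear and convincing evidence, weight is at least 75): (c) 99 ≥ 75 — meets; (d) net 97−22=75 ≥ 75 — meets.
  Stage 2 carried; the burden shifts to the subscriber.
Stage 3 (subscriber, a prima facie showing, weight is at least 9): (e) net 94−83=11 ≥ 9 — meets; (f) net 46−25=21 ≥ 9 — meets.
  Stage 3 carried; the burden shifts to the operator.
Stage 4 (operator, a prima facie showing, weight is at least 9): (g) net 28−27=1 < 9 — fails; (h) 34 ≥ 9 — meets.
  Stage 4 not carried; the operator fails its burden.
The analysis ends at Stage 4; the subscriber prevails.

subscriber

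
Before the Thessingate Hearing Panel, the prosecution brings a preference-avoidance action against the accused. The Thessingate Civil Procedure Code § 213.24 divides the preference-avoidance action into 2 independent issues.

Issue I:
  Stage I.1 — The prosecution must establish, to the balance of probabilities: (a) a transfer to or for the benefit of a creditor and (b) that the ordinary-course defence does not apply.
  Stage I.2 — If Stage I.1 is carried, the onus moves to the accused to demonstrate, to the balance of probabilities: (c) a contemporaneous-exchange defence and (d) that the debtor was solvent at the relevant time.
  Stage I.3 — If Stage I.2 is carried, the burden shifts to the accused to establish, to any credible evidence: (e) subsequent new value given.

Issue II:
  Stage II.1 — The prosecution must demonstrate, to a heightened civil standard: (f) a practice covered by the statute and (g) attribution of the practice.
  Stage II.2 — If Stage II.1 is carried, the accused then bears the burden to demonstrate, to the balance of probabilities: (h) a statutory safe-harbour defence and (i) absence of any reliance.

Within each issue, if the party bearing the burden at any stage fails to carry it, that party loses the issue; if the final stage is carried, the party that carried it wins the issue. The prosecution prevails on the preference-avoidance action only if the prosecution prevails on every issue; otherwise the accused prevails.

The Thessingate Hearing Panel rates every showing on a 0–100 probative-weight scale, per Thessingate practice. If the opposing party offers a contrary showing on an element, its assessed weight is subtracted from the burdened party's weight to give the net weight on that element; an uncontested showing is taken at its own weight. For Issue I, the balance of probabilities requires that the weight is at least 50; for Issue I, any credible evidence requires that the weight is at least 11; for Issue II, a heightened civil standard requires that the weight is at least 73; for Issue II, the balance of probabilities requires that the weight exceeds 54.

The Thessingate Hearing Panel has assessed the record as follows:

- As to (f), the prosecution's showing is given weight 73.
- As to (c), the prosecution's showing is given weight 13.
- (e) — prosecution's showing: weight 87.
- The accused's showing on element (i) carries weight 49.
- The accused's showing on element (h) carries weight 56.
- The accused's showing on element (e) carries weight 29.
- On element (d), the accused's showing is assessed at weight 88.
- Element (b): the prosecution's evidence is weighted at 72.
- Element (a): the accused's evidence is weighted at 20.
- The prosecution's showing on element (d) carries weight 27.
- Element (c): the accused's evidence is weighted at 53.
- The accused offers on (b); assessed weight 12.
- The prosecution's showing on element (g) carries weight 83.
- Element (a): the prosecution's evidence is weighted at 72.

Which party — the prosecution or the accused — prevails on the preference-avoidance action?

prosecution

— Issue I —
At Stage I.1 the prosecution must meet the balance of probabilities (weight is at least 50): on (a) the weight is 72 less the opposing 20 gives net 52, ≥ 50, so (a) meets the standard; on (b) the weight is 72 less the opposing 12 gives net 60, ≥ 50, so (b) meets the standard.
  Stage I.1 carried; the burden shifts to the accused.
At Stage I.2 the accused must meet the balance of probabilities (weight is at least 50): on (c) the weight is 53 less the opposing 13 gives net 40, < 50, so (c) does not meet the standard; on (d) the weight is 88 less the opposing 27 gives net 61, which does reach 50, so (d) meets the standard.
  Not every element is met, so the accused fails to carry Stage I.2.
So the prosecution prevails on this issue.
— Issue II —
At Stage II.1 the prosecution must meet a heightened civil standard (weight is at least 73): on (f) the weight is 73, which does reach 73, so (f) meets the standard; on (g) the weight is 83, which does reach 73, so (g) meets the standard.
  All elements met. The burden passes to the accused.
At Stage II.2 the accused must meet the balance of probabilities (weight exceeds 54): on (h) the weight is 56, which does exceed 54, so (h) meets the standard; on (i) the weight is 49, which does not exceed 54, so (i) does not meet the standard.
  Not every element is met, so the accused fails to carry Stage II.2.
The prosecution prevails on this issue.
Per-issue: Issue I → prosecution; Issue II → prosecution. The prosecution must prevail on every issue; overall, the prosecution prevails.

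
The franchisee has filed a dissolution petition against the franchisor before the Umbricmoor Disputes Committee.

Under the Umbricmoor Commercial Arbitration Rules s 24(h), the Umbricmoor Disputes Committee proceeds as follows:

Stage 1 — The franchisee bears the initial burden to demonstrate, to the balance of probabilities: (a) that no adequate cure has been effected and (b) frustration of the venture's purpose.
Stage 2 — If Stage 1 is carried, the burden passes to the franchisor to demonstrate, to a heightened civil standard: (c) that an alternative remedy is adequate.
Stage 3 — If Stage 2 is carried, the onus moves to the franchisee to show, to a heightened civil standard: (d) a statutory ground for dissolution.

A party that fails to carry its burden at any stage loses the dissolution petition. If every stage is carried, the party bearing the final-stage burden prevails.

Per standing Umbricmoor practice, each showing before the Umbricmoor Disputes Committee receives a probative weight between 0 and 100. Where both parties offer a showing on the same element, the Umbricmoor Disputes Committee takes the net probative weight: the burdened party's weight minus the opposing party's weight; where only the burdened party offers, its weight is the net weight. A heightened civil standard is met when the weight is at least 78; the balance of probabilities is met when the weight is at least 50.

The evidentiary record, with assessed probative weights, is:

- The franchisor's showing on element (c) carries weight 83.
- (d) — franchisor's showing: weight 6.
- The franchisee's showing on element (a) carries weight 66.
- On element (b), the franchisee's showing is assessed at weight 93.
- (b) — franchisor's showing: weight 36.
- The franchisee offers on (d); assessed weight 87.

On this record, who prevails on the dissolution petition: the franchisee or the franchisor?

Stage 1 — burden on franchisee; standard: the balance of probabilities (weight is at least 50).
    (a): 66 ≥ 50 [met]
    (b): 93 − 36 = 57 ≥ 50 [met]
  All elements met. The burden passes to the franchisor.
Stage 2 — burden on franchisor; standard: a heightened civil standard (weight is at least 78).
    (c): 83 ≥ 78 [met]
  Stage 2 carried; the burden shifts to the franchisee.
Stage 3 — burden on franchisee; standard: a heightened civil standard (weight is at least 78).
    (d): 87 − 6 = 81 ≥ 78 [met]
  Stage 3 carried; the final stage is satisfied.
Every stage carried; the franchisee prevails.

franchisee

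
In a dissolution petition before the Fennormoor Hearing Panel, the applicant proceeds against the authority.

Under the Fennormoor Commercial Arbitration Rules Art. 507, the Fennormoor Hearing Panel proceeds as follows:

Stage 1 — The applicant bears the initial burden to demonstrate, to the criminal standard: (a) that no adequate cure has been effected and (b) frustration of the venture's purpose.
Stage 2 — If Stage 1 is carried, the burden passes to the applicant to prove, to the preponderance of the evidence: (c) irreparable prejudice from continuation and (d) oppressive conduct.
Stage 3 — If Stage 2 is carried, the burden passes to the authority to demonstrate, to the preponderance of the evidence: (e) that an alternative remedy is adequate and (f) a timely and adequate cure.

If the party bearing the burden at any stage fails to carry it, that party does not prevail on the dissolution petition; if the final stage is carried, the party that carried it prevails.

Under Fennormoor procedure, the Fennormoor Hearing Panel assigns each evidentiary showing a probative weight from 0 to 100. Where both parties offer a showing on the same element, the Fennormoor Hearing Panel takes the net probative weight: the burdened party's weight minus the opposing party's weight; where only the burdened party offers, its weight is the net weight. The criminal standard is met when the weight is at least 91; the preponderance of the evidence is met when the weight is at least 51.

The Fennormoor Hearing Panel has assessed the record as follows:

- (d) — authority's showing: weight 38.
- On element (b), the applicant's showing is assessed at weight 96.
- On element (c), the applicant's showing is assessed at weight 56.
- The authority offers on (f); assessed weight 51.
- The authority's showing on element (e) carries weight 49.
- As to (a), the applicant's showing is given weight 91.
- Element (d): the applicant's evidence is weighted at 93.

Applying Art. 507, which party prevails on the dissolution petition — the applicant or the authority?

applicant

At Stage 1 the applicant must meet the criminal standard (weight is at least 91): on (a) the weight is 91, ≥ 91, so (a) meets the standard; on (b) the weight is 96, ≥ 91, so (b) meets the standard.
  Stage 1 carried; the burden remains with the applicant.
At Stage 2 the applicant must meet the preponderance of the evidence (weight is at least 51): on (c) the weight is 56, ≥ 51, so (c) meets the standard; on (d) the weight is 93 less the opposing 38 gives net 55, which does reach 51, so (d) meets the standard.
  Stage 2 is satisfied; the onus moves to the authority.
At Stage 3 the authority must meet the preponderance of the evidence (weight is at least 51): on (e) the weight is 49, which does not reach 51, so (e) does not meet the standard; on (f) the weight is 51, ≥ 51, so (f) meets the standard.
  Stage 3 not carried; the authority fails its burden.
So the applicant prevails.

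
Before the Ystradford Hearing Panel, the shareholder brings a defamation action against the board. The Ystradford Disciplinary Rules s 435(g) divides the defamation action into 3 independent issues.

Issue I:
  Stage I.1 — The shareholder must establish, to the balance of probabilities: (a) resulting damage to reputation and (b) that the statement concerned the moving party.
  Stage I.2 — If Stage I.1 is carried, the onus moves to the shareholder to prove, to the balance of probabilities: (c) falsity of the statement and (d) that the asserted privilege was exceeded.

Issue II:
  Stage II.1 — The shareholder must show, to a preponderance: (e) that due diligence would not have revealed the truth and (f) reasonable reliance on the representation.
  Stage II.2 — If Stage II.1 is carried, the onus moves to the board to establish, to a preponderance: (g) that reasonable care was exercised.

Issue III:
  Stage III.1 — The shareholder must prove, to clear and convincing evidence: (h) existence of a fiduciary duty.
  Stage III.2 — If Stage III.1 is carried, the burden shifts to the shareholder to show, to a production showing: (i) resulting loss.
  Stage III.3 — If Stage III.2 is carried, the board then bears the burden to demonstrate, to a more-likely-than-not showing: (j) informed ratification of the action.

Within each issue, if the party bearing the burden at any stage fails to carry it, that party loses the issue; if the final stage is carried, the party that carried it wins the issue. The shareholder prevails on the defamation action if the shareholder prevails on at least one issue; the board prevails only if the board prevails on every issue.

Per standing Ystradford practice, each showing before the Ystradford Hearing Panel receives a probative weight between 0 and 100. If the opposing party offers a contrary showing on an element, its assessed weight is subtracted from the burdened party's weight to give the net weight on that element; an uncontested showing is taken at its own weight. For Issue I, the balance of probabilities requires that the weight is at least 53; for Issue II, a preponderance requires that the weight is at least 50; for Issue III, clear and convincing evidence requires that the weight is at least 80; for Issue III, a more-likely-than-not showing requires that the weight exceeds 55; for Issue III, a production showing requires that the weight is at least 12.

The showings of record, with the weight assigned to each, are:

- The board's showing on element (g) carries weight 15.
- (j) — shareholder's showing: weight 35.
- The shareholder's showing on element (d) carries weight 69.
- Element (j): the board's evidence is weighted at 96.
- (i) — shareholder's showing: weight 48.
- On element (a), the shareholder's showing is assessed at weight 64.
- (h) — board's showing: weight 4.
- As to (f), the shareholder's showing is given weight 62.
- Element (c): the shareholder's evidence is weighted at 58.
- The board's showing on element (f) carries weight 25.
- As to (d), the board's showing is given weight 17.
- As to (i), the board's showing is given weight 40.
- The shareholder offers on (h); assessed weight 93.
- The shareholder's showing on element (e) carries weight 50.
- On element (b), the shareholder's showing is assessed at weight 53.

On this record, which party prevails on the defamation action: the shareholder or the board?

— Issue I —
At Stage I.1 the shareholder must meet the balance of probabilities (weight is at least 53): on (a) the weight is 64, ≥ 53, so (a) meets the standard; on (b) the weight is 53, which does reach 53, so (b) meets the standard.
  Stage I.1 is satisfied; the shareholder continues to bear the burden.
At Stage I.2 the shareholder must meet the balance of probabilities (weight is at least 53): on (c) the weight is 58, which does reach 53, so (c) meets the standard; on (d) the weight is 69 less the opposing 17 gives net 52, < 53, so (d) does not meet the standard.
  Stage I.2 not carried; the shareholder fails its burden.
So the board prevails on this issue.
— Issue II —
Stage II.1 — burden on shareholder; standard: a preponderance (weight is at least 50).
    (e): 50 ≥ 50 [met]
    (f): 62 − 25 = 37 < 50 [not met]
  The shareholder does not carry Stage II.1.
So the board prevails on this issue.
— Issue III —
Stage III.1 — burden on shareholder; standard: clear and convincing evidence (weight is at least 80).
    (h): 93 − 4 = 89 ≥ 80 [met]
  Stage III.1 is satisfied; the shareholder continues to bear the burden.
Stage III.2 — burden on shareholder; standard: a production showing (weight is at least 12).
    (i): 48 − 40 = 8 < 12 [not met]
  Stage III.2 not carried; the shareholder fails its burden.
The analysis ends at Stage III.2; the board prevails on this issue.
Per-issue: Issue I → board; Issue II → board; Issue III → board. The shareholder must prevail on at least one issue; overall, the board prevails.

board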